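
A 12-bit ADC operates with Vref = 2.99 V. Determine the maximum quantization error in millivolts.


The maximum quantization error is +/- LSB/2.
LSB = Vref / 2^n = 2.99 / 4096 = 0.00072998 V
Max error = LSB / 2 = 0.00072998 / 2 = 0.00036499 V
Max error = 0.365 mV

0.365 mV


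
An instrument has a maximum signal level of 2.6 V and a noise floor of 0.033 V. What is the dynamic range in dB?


Dynamic range = 20 * log10(Vmax / Vnoise).
DR = 20 * log10(2.6 / 0.033)
DR = 20 * log10(78.79)
DR = 37.93 dB

37.93 dB


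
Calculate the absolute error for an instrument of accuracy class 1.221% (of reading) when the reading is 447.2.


Absolute error = (accuracy% / 100) * reading.
Error = (1.221 / 100) * 447.2
Error = 0.01221 * 447.2
Error = 5.4603

5.4603


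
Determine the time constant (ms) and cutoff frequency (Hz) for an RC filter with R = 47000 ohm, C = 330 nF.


Time constant: tau = R * C.
tau = 47000 * 3.30e-07 = 0.01551 s
tau = 15.51 ms
Cutoff frequency: fc = 1 / (2*pi*R*C).
fc = 1 / (2*pi*0.01551) = 10.26 Hz

tau = 15.51 ms, fc = 10.26 Hz


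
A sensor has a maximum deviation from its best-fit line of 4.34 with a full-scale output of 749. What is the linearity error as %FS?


Linearity error = (max deviation / full scale) * 100%.
Linearity = (4.34 / 749) * 100
Linearity = 0.579 %FS

0.579 %FS


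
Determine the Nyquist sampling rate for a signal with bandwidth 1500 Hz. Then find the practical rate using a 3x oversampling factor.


By Nyquist theorem, fs_min = 2 * fmax.
fs_min = 2 * 1500 = 3000 Hz
Practical rate = 3 * fs_min = 3 * 3000 = 9000 Hz

fs_min = 3000 Hz, fs_practical = 9000 Hz


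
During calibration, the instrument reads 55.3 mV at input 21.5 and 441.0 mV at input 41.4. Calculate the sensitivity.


Sensitivity = (y2 - y1) / (x2 - x1).
S = (441.0 - 55.3) / (41.4 - 21.5)
S = 385.7 / 19.9
S = 19.3819 mV/unit

19.3819 mV/unit


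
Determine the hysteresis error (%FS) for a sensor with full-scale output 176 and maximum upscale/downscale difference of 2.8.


Hysteresis = (max difference / full scale) * 100%.
H = (2.8 / 176) * 100
H = 1.591 %FS

1.591 %FS


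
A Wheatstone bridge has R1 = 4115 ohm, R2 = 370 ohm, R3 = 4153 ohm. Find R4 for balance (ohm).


At balance: R1*R4 = R2*R3, so R4 = R2*R3/R1.
R4 = 370 * 4153 / 4115
R4 = 1536610 / 4115
R4 = 373.42 ohm

373.42 ohm


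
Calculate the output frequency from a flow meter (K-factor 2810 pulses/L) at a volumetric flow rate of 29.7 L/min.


Frequency = K * Q / 60 (converting L/min to L/s).
f = 2810 * 29.7 / 60
f = 83457.0 / 60
f = 1390.95 Hz

1390.95 Hz


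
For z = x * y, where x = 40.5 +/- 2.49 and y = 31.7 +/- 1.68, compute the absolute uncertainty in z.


For a product z = x*y, the relative uncertainty is:
uz/z = sqrt((ux/x)^2 + (uy/y)^2)
Relative uncertainties: ux/x = 2.49/40.5 = 0.061481
uy/y = 1.68/31.7 = 0.052997
z = 40.5 * 31.7 = 1283.8
uz = 1283.8 * sqrt(0.061481^2 + 0.052997^2) = 104.211

104.211


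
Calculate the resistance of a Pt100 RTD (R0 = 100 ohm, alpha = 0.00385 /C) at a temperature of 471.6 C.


The RTD equation: Rt = R0 * (1 + alpha * T).
Rt = 100 * (1 + 0.00385 * 471.6)
Rt = 100 * (1 + 1.81566)
Rt = 100 * 2.81566
Rt = 281.566 ohm

281.566 ohm


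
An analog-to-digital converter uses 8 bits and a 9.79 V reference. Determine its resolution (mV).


The resolution (LSB) of an ADC is Vref / 2^n.
LSB = 9.79 / 2^8
LSB = 9.79 / 256
LSB = 0.03824219 V = 38.2421875 mV

38.2421875 mV


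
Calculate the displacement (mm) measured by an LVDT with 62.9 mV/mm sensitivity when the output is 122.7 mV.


Displacement = Vout / sensitivity.
d = 122.7 / 62.9
d = 1.951 mm

1.951 mm


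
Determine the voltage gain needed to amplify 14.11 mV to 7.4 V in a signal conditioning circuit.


Gain = Vout / Vin (converting to same units).
G = 7.4 V / 14.11 mV
G = 7400.0 mV / 14.11 mV
G = 524.45

524.45


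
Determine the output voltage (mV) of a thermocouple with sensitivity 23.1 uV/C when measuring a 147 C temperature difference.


The thermocouple output V = sensitivity * dT.
V = 23.1 uV/C * 147 C
V = 3395.7 uV
V = 3.396 mV

3.396 mV


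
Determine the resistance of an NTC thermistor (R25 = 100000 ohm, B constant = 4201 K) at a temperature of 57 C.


NTC thermistor equation: Rt = R25 * exp(B * (1/T - 1/T25)).
T in Kelvin: 330.15 K, T25 = 298.15 K
1/T - 1/T25 = 1/330.15 - 1/298.15 = -0.00032509
B * (1/T - 1/T25) = 4201 * -0.00032509 = -1.3657
Rt = 100000 * exp(-1.3657) = 25520.1 ohm

25520.1 ohm


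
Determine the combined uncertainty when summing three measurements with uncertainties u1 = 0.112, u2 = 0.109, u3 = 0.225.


For a sum of independent quantities, uc = sqrt(u1^2 + u2^2 + u3^2).
uc = sqrt(0.112^2 + 0.109^2 + 0.225^2)
uc = sqrt(0.012544 + 0.011881 + 0.050625)
uc = 0.274

0.274


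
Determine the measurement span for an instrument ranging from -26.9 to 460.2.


Span = upper range - lower range.
Span = 460.2 - (-26.9)
Span = 487.1

487.1


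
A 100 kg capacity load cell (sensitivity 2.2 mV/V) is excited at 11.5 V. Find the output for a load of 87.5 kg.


Vout = rated_output * Vex * (load / capacity).
Vout = 2.2 * 11.5 * (87.5 / 100)
Vout = 2.2 * 11.5 * 0.875
Vout = 22.137 mV

22.137 mV


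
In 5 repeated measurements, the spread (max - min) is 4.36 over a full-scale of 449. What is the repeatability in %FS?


Repeatability = (spread / full scale) * 100%.
R = (4.36 / 449) * 100
R = 0.971 %FS

0.971 %FS


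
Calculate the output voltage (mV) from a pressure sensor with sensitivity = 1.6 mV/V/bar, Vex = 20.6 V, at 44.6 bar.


Output = sensitivity * Vex * P.
Vout = 1.6 * 20.6 * 44.6
Vout = 32.96 * 44.6
Vout = 1470.02 mV

1470.02 mV


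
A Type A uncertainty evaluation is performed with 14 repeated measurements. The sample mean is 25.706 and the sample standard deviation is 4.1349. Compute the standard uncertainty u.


The standard uncertainty for Type A evaluation is u = s / sqrt(n).
u = 4.1349 / sqrt(14)
u = 4.1349 / 3.7417
u = 1.1051

1.1051


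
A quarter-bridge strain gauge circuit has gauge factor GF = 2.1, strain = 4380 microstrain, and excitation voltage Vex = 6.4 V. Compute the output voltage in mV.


Quarter bridge output: Vout = (GF * epsilon * Vex) / 4.
Vout = (2.1 * 4380e-6 * 6.4) / 4
Vout = 0.0588672 / 4 V
Vout = 0.0147168 V = 14.7168 mV

14.7168 mV


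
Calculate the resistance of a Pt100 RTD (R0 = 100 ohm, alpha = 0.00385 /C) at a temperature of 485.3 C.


The RTD equation: Rt = R0 * (1 + alpha * T).
Rt = 100 * (1 + 0.00385 * 485.3)
Rt = 100 * (1 + 1.868405)
Rt = 100 * 2.868405
Rt = 286.841 ohm

286.841 ohm


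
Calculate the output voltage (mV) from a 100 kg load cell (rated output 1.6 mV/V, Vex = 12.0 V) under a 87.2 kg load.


Vout = rated_output * Vex * (load / capacity).
Vout = 1.6 * 12.0 * (87.2 / 100)
Vout = 1.6 * 12.0 * 0.872
Vout = 16.742 mV

16.742 mV


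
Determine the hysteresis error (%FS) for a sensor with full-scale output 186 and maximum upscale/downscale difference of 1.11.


Hysteresis = (max difference / full scale) * 100%.
H = (1.11 / 186) * 100
H = 0.597 %FS

0.597 %FS


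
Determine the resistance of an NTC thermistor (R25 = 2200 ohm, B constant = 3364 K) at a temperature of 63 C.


NTC thermistor equation: Rt = R25 * exp(B * (1/T - 1/T25)).
T in Kelvin: 336.15 K, T25 = 298.15 K
1/T - 1/T25 = 1/336.15 - 1/298.15 = -0.00037915
B * (1/T - 1/T25) = 3364 * -0.00037915 = -1.2755
Rt = 2200 * exp(-1.2755) = 614.5 ohm

614.5 ohm


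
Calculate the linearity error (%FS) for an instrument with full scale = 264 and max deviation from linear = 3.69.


Linearity error = (max deviation / full scale) * 100%.
Linearity = (3.69 / 264) * 100
Linearity = 1.398 %FS

1.398 %FS


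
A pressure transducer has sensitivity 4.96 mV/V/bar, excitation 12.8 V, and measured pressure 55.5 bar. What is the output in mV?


Output = sensitivity * Vex * P.
Vout = 4.96 * 12.8 * 55.5
Vout = 63.488 * 55.5
Vout = 3523.58 mV

3523.58 mV


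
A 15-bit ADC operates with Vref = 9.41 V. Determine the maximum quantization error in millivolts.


The maximum quantization error is +/- LSB/2.
LSB = Vref / 2^n = 9.41 / 32768 = 0.00028717 V
Max error = LSB / 2 = 0.00028717 / 2 = 0.00014359 V
Max error = 0.1436 mV

0.1436 mV


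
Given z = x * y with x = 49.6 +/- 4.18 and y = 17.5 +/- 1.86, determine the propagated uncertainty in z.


For a product z = x*y, the relative uncertainty is:
uz/z = sqrt((ux/x)^2 + (uy/y)^2)
Relative uncertainties: ux/x = 4.18/49.6 = 0.084274
uy/y = 1.86/17.5 = 0.106286
z = 49.6 * 17.5 = 868.0
uz = 868.0 * sqrt(0.084274^2 + 0.106286^2) = 117.737

117.737


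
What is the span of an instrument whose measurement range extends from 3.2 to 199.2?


Span = upper range - lower range.
Span = 199.2 - (3.2)
Span = 196.0

196.0


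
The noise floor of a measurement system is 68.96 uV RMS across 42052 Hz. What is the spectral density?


Noise spectral density = Vrms / sqrt(BW).
NSD = 68.96 / sqrt(42052)
NSD = 68.96 / 205.0658
NSD = 0.3363 uV/sqrt(Hz)

0.3363 uV/sqrt(Hz)


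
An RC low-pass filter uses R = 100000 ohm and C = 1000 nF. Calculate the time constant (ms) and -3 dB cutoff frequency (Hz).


Time constant: tau = R * C.
tau = 100000 * 1.00e-06 = 0.1 s
tau = 100.0 ms
Cutoff frequency: fc = 1 / (2*pi*R*C).
fc = 1 / (2*pi*0.1) = 1.59 Hz

tau = 100.0 ms, fc = 1.59 Hz


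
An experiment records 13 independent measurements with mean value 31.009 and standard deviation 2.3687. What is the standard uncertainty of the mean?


The standard uncertainty for Type A evaluation is u = s / sqrt(n).
u = 2.3687 / sqrt(13)
u = 2.3687 / 3.6056
u = 0.657

0.657


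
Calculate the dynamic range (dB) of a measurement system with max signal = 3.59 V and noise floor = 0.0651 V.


Dynamic range = 20 * log10(Vmax / Vnoise).
DR = 20 * log10(3.59 / 0.0651)
DR = 20 * log10(55.15)
DR = 34.83 dB

34.83 dB


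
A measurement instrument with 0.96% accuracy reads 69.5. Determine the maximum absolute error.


Absolute error = (accuracy% / 100) * reading.
Error = (0.96 / 100) * 69.5
Error = 0.0096 * 69.5
Error = 0.6672

0.6672


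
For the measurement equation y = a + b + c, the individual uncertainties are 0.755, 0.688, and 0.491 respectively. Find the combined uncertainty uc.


For a sum of independent quantities, uc = sqrt(u1^2 + u2^2 + u3^2).
uc = sqrt(0.755^2 + 0.688^2 + 0.491^2)
uc = sqrt(0.570025 + 0.473344 + 0.241081)
uc = 1.1333

1.1333


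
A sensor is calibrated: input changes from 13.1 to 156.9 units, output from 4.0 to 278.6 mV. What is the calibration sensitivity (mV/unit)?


Sensitivity = (y2 - y1) / (x2 - x1).
S = (278.6 - 4.0) / (156.9 - 13.1)
S = 274.6 / 143.8
S = 1.9096 mV/unit

1.9096 mV/unit


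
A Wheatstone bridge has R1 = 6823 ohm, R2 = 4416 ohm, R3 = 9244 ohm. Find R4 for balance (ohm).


At balance: R1*R4 = R2*R3, so R4 = R2*R3/R1.
R4 = 4416 * 9244 / 6823
R4 = 40821504 / 6823
R4 = 5982.93 ohm

5982.93 ohm


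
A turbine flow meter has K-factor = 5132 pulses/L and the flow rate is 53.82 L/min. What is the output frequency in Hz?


Frequency = K * Q / 60 (converting L/min to L/s).
f = 5132 * 53.82 / 60
f = 276204.24 / 60
f = 4603.4 Hz

4603.4 Hz


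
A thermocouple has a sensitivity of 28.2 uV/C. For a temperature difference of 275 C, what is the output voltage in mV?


The thermocouple output V = sensitivity * dT.
V = 28.2 uV/C * 275 C
V = 7755.0 uV
V = 7.755 mV

7.755 mV


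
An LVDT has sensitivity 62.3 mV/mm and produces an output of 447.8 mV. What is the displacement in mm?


Displacement = Vout / sensitivity.
d = 447.8 / 62.3
d = 7.188 mm

7.188 mm


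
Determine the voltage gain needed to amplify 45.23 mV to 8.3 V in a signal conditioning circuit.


Gain = Vout / Vin (converting to same units).
G = 8.3 V / 45.23 mV
G = 8300.0 mV / 45.23 mV
G = 183.51

183.51


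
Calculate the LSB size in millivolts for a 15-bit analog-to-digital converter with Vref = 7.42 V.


The resolution (LSB) of an ADC is Vref / 2^n.
LSB = 7.42 / 2^15
LSB = 7.42 / 32768
LSB = 0.00022644 V = 0.22644043 mV

0.22644043 mV


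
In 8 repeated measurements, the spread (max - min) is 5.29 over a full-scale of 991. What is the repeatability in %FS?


Repeatability = (spread / full scale) * 100%.
R = (5.29 / 991) * 100
R = 0.534 %FS

0.534 %FS


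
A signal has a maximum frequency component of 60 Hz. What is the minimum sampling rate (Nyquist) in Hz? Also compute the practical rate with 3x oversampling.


By Nyquist theorem, fs_min = 2 * fmax.
fs_min = 2 * 60 = 120 Hz
Practical rate = 3 * fs_min = 3 * 120 = 360 Hz

fs_min = 120 Hz, fs_practical = 360 Hz


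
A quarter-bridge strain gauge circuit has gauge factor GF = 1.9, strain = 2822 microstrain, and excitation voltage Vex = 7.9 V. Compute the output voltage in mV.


Quarter bridge output: Vout = (GF * epsilon * Vex) / 4.
Vout = (1.9 * 2822e-6 * 7.9) / 4
Vout = 0.04235822 / 4 V
Vout = 0.01058956 V = 10.5896 mV

10.5896 mV


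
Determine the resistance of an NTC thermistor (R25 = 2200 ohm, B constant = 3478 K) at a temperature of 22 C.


NTC thermistor equation: Rt = R25 * exp(B * (1/T - 1/T25)).
T in Kelvin: 295.15 K, T25 = 298.15 K
1/T - 1/T25 = 1/295.15 - 1/298.15 = 3.409e-05
B * (1/T - 1/T25) = 3478 * 3.409e-05 = 0.1186
Rt = 2200 * exp(0.1186) = 2476.9 ohm

2476.9 ohm


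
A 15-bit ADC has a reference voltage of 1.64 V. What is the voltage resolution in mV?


The resolution (LSB) of an ADC is Vref / 2^n.
LSB = 1.64 / 2^15
LSB = 1.64 / 32768
LSB = 5.005e-05 V = 0.05004883 mV

0.05004883 mV


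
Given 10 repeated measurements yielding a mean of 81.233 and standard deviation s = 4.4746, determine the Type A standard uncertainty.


The standard uncertainty for Type A evaluation is u = s / sqrt(n).
u = 4.4746 / sqrt(10)
u = 4.4746 / 3.1623
u = 1.415

1.415


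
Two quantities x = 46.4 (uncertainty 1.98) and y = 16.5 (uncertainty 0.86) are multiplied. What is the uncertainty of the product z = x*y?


For a product z = x*y, the relative uncertainty is:
uz/z = sqrt((ux/x)^2 + (uy/y)^2)
Relative uncertainties: ux/x = 1.98/46.4 = 0.042672
uy/y = 0.86/16.5 = 0.052121
z = 46.4 * 16.5 = 765.6
uz = 765.6 * sqrt(0.042672^2 + 0.052121^2) = 51.572

51.572


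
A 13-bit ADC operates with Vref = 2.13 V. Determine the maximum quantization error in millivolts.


The maximum quantization error is +/- LSB/2.
LSB = Vref / 2^n = 2.13 / 8192 = 0.00026001 V
Max error = LSB / 2 = 0.00026001 / 2 = 0.00013 V
Max error = 0.13 mV

0.13 mV


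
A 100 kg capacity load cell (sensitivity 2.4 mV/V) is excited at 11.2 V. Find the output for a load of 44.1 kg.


Vout = rated_output * Vex * (load / capacity).
Vout = 2.4 * 11.2 * (44.1 / 100)
Vout = 2.4 * 11.2 * 0.441
Vout = 11.854 mV

11.854 mV


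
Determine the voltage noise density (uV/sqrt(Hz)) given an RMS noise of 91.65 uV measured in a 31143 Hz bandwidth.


Noise spectral density = Vrms / sqrt(BW).
NSD = 91.65 / sqrt(31143)
NSD = 91.65 / 176.4738
NSD = 0.5193 uV/sqrt(Hz)

0.5193 uV/sqrt(Hz)


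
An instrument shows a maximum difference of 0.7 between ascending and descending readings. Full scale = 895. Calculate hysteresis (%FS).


Hysteresis = (max difference / full scale) * 100%.
H = (0.7 / 895) * 100
H = 0.078 %FS

0.078 %FS


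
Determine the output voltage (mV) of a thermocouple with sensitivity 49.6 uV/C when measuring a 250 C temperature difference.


The thermocouple output V = sensitivity * dT.
V = 49.6 uV/C * 250 C
V = 12400.0 uV
V = 12.4 mV

12.4 mV


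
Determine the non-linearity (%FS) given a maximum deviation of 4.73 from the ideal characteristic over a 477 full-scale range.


Linearity error = (max deviation / full scale) * 100%.
Linearity = (4.73 / 477) * 100
Linearity = 0.992 %FS

0.992 %FS


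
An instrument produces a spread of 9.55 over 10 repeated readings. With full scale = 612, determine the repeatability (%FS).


Repeatability = (spread / full scale) * 100%.
R = (9.55 / 612) * 100
R = 1.56 %FS

1.56 %FS


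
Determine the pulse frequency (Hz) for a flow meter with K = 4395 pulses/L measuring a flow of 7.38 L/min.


Frequency = K * Q / 60 (converting L/min to L/s).
f = 4395 * 7.38 / 60
f = 32435.1 / 60
f = 540.58 Hz

540.58 Hz


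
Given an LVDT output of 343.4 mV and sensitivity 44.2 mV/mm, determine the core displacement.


Displacement = Vout / sensitivity.
d = 343.4 / 44.2
d = 7.769 mm

7.769 mm


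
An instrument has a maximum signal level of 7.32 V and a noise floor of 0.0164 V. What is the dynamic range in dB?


Dynamic range = 20 * log10(Vmax / Vnoise).
DR = 20 * log10(7.32 / 0.0164)
DR = 20 * log10(446.34)
DR = 52.99 dB

52.99 dB


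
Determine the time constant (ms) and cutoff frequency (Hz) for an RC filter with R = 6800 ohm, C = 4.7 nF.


Time constant: tau = R * C.
tau = 6800 * 4.70e-09 = 3.196e-05 s
tau = 0.032 ms
Cutoff frequency: fc = 1 / (2*pi*R*C).
fc = 1 / (2*pi*3.196e-05) = 4979.82 Hz

tau = 0.032 ms, fc = 4979.82 Hz


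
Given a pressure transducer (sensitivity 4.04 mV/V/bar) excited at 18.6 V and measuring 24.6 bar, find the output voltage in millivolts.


Output = sensitivity * Vex * P.
Vout = 4.04 * 18.6 * 24.6
Vout = 75.144 * 24.6
Vout = 1848.54 mV

1848.54 mV


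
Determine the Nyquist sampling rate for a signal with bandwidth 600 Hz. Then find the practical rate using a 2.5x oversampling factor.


By Nyquist theorem, fs_min = 2 * fmax.
fs_min = 2 * 600 = 1200 Hz
Practical rate = 2.5 * fs_min = 2.5 * 1200 = 3000 Hz

fs_min = 1200 Hz, fs_practical = 3000 Hz


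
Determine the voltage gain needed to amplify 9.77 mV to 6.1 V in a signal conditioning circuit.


Gain = Vout / Vin (converting to same units).
G = 6.1 V / 9.77 mV
G = 6100.0 mV / 9.77 mV
G = 624.36

624.36


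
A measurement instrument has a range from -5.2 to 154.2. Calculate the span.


Span = upper range - lower range.
Span = 154.2 - (-5.2)
Span = 159.4

159.4


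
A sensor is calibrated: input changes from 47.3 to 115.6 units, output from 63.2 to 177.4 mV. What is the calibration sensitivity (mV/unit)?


Sensitivity = (y2 - y1) / (x2 - x1).
S = (177.4 - 63.2) / (115.6 - 47.3)
S = 114.2 / 68.3
S = 1.672 mV/unit

1.672 mV/unit


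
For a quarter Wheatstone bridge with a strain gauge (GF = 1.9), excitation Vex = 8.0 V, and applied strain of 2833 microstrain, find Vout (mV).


Quarter bridge output: Vout = (GF * epsilon * Vex) / 4.
Vout = (1.9 * 2833e-6 * 8.0) / 4
Vout = 0.0430616 / 4 V
Vout = 0.0107654 V = 10.7654 mV

10.7654 mV


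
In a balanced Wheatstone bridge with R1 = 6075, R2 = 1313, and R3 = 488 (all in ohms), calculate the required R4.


At balance: R1*R4 = R2*R3, so R4 = R2*R3/R1.
R4 = 1313 * 488 / 6075
R4 = 640744 / 6075
R4 = 105.47 ohm

105.47 ohm


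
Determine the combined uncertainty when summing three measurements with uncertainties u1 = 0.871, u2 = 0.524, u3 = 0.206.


For a sum of independent quantities, uc = sqrt(u1^2 + u2^2 + u3^2).
uc = sqrt(0.871^2 + 0.524^2 + 0.206^2)
uc = sqrt(0.758641 + 0.274576 + 0.042436)
uc = 1.0371

1.0371


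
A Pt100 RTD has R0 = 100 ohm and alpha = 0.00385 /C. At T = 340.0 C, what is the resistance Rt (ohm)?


The RTD equation: Rt = R0 * (1 + alpha * T).
Rt = 100 * (1 + 0.00385 * 340.0)
Rt = 100 * (1 + 1.309)
Rt = 100 * 2.309
Rt = 230.9 ohm

230.9 ohm


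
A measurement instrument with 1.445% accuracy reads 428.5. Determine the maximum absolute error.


Absolute error = (accuracy% / 100) * reading.
Error = (1.445 / 100) * 428.5
Error = 0.01445 * 428.5
Error = 6.1918

6.1918


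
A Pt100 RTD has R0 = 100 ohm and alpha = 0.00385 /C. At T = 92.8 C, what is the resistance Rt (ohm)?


The RTD equation: Rt = R0 * (1 + alpha * T).
Rt = 100 * (1 + 0.00385 * 92.8)
Rt = 100 * (1 + 0.35728)
Rt = 100 * 1.35728
Rt = 135.728 ohm

135.728 ohm


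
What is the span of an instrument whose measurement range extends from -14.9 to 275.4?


Span = upper range - lower range.
Span = 275.4 - (-14.9)
Span = 290.3

290.3


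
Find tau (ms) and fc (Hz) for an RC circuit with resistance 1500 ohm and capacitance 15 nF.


Time constant: tau = R * C.
tau = 1500 * 1.50e-08 = 2.25e-05 s
tau = 0.0225 ms
Cutoff frequency: fc = 1 / (2*pi*R*C).
fc = 1 / (2*pi*2.25e-05) = 7073.55 Hz

tau = 0.0225 ms, fc = 7073.55 Hz


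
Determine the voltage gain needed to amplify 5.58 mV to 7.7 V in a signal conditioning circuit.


Gain = Vout / Vin (converting to same units).
G = 7.7 V / 5.58 mV
G = 7700.0 mV / 5.58 mV
G = 1379.93

1379.93


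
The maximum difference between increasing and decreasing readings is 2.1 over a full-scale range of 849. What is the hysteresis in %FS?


Hysteresis = (max difference / full scale) * 100%.
H = (2.1 / 849) * 100
H = 0.247 %FS

0.247 %FS


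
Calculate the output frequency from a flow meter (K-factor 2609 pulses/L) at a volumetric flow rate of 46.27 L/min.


Frequency = K * Q / 60 (converting L/min to L/s).
f = 2609 * 46.27 / 60
f = 120718.43 / 60
f = 2011.97 Hz

2011.97 Hz


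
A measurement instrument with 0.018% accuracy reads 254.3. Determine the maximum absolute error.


Absolute error = (accuracy% / 100) * reading.
Error = (0.018 / 100) * 254.3
Error = 0.00018 * 254.3
Error = 0.0458

0.0458


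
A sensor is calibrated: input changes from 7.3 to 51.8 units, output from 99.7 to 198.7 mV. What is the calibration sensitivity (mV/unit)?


Sensitivity = (y2 - y1) / (x2 - x1).
S = (198.7 - 99.7) / (51.8 - 7.3)
S = 99.0 / 44.5
S = 2.2247 mV/unit

2.2247 mV/unit


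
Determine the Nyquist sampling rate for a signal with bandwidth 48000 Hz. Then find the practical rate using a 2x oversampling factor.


By Nyquist theorem, fs_min = 2 * fmax.
fs_min = 2 * 48000 = 96000 Hz
Practical rate = 2 * fs_min = 2 * 96000 = 192000 Hz

fs_min = 96000 Hz, fs_practical = 192000 Hz


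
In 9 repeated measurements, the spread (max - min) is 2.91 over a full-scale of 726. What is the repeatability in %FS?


Repeatability = (spread / full scale) * 100%.
R = (2.91 / 726) * 100
R = 0.401 %FS

0.401 %FS


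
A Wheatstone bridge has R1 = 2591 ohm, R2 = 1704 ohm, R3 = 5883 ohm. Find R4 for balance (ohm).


At balance: R1*R4 = R2*R3, so R4 = R2*R3/R1.
R4 = 1704 * 5883 / 2591
R4 = 10024632 / 2591
R4 = 3869.02 ohm

3869.02 ohm


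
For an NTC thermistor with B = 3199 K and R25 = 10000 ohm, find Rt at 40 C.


NTC thermistor equation: Rt = R25 * exp(B * (1/T - 1/T25)).
T in Kelvin: 313.15 K, T25 = 298.15 K
1/T - 1/T25 = 1/313.15 - 1/298.15 = -0.00016066
B * (1/T - 1/T25) = 3199 * -0.00016066 = -0.5139
Rt = 10000 * exp(-0.5139) = 5981.3 ohm

5981.3 ohm


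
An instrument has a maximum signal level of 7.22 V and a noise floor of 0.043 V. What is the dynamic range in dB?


Dynamic range = 20 * log10(Vmax / Vnoise).
DR = 20 * log10(7.22 / 0.043)
DR = 20 * log10(167.91)
DR = 44.5 dB

44.5 dB


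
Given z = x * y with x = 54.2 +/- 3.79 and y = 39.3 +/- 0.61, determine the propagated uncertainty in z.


For a product z = x*y, the relative uncertainty is:
uz/z = sqrt((ux/x)^2 + (uy/y)^2)
Relative uncertainties: ux/x = 3.79/54.2 = 0.069926
uy/y = 0.61/39.3 = 0.015522
z = 54.2 * 39.3 = 2130.1
uz = 2130.1 * sqrt(0.069926^2 + 0.015522^2) = 152.572

152.572


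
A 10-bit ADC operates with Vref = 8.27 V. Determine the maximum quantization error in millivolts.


The maximum quantization error is +/- LSB/2.
LSB = Vref / 2^n = 8.27 / 1024 = 0.00807617 V
Max error = LSB / 2 = 0.00807617 / 2 = 0.00403809 V
Max error = 4.0381 mV

4.0381 mV


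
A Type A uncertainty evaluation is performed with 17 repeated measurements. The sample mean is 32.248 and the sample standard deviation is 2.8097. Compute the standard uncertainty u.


The standard uncertainty for Type A evaluation is u = s / sqrt(n).
u = 2.8097 / sqrt(17)
u = 2.8097 / 4.1231
u = 0.6815

0.6815


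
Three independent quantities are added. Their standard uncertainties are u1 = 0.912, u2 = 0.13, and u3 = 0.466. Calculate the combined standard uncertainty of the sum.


For a sum of independent quantities, uc = sqrt(u1^2 + u2^2 + u3^2).
uc = sqrt(0.912^2 + 0.13^2 + 0.466^2)
uc = sqrt(0.831744 + 0.0169 + 0.217156)
uc = 1.0324

1.0324


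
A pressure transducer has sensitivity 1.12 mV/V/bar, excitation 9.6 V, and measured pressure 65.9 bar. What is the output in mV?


Output = sensitivity * Vex * P.
Vout = 1.12 * 9.6 * 65.9
Vout = 10.752 * 65.9
Vout = 708.56 mV

708.56 mV


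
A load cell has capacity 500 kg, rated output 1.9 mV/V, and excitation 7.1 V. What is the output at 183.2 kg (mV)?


Vout = rated_output * Vex * (load / capacity).
Vout = 1.9 * 7.1 * (183.2 / 500)
Vout = 1.9 * 7.1 * 0.3664
Vout = 4.943 mV

4.943 mV


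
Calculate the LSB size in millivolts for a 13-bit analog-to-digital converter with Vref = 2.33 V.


The resolution (LSB) of an ADC is Vref / 2^n.
LSB = 2.33 / 2^13
LSB = 2.33 / 8192
LSB = 0.00028442 V = 0.28442383 mV

0.28442383 mV


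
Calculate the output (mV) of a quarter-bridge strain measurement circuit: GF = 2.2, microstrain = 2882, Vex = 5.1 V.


Quarter bridge output: Vout = (GF * epsilon * Vex) / 4.
Vout = (2.2 * 2882e-6 * 5.1) / 4
Vout = 0.03233604 / 4 V
Vout = 0.00808401 V = 8.084 mV

8.084 mV


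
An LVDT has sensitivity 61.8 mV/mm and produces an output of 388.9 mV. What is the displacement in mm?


Displacement = Vout / sensitivity.
d = 388.9 / 61.8
d = 6.293 mm

6.293 mm


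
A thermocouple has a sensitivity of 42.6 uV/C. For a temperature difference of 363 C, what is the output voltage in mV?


The thermocouple output V = sensitivity * dT.
V = 42.6 uV/C * 363 C
V = 15463.8 uV
V = 15.464 mV

15.464 mV


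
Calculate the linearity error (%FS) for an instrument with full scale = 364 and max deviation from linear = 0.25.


Linearity error = (max deviation / full scale) * 100%.
Linearity = (0.25 / 364) * 100
Linearity = 0.069 %FS

0.069 %FS


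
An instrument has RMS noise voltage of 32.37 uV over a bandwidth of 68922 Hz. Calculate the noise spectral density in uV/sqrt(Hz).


Noise spectral density = Vrms / sqrt(BW).
NSD = 32.37 / sqrt(68922)
NSD = 32.37 / 262.53
NSD = 0.1233 uV/sqrt(Hz)

0.1233 uV/sqrt(Hz)


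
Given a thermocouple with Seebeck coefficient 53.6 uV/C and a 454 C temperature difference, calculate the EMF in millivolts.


The thermocouple output V = sensitivity * dT.
V = 53.6 uV/C * 454 C
V = 24334.4 uV
V = 24.334 mV

24.334 mV


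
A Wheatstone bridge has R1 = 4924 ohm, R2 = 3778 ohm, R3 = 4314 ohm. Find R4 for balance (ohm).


At balance: R1*R4 = R2*R3, so R4 = R2*R3/R1.
R4 = 3778 * 4314 / 4924
R4 = 16298292 / 4924
R4 = 3309.97 ohm

3309.97 ohm


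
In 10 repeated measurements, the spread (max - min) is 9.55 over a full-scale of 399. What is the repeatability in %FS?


Repeatability = (spread / full scale) * 100%.
R = (9.55 / 399) * 100
R = 2.393 %FS

2.393 %FS


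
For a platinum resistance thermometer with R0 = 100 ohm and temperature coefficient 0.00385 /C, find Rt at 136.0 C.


The RTD equation: Rt = R0 * (1 + alpha * T).
Rt = 100 * (1 + 0.00385 * 136.0)
Rt = 100 * (1 + 0.5236)
Rt = 100 * 1.5236
Rt = 152.36 ohm

152.36 ohm


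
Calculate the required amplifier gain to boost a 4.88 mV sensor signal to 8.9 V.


Gain = Vout / Vin (converting to same units).
G = 8.9 V / 4.88 mV
G = 8900.0 mV / 4.88 mV
G = 1823.77

1823.77


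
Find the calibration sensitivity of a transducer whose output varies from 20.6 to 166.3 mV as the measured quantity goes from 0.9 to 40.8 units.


Sensitivity = (y2 - y1) / (x2 - x1).
S = (166.3 - 20.6) / (40.8 - 0.9)
S = 145.7 / 39.9
S = 3.6516 mV/unit

3.6516 mV/unit


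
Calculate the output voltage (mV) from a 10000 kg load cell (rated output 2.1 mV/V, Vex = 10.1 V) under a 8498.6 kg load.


Vout = rated_output * Vex * (load / capacity).
Vout = 2.1 * 10.1 * (8498.6 / 10000)
Vout = 2.1 * 10.1 * 0.84986
Vout = 18.026 mV

18.026 mV


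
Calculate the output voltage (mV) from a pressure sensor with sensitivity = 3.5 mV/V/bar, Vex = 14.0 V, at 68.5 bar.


Output = sensitivity * Vex * P.
Vout = 3.5 * 14.0 * 68.5
Vout = 49.0 * 68.5
Vout = 3356.5 mV

3356.5 mV


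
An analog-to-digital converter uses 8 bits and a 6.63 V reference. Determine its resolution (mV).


The resolution (LSB) of an ADC is Vref / 2^n.
LSB = 6.63 / 2^8
LSB = 6.63 / 256
LSB = 0.02589844 V = 25.8984375 mV

25.8984375 mV


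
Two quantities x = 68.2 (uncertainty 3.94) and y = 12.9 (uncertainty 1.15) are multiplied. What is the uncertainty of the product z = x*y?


For a product z = x*y, the relative uncertainty is:
uz/z = sqrt((ux/x)^2 + (uy/y)^2)
Relative uncertainties: ux/x = 3.94/68.2 = 0.057771
uy/y = 1.15/12.9 = 0.089147
z = 68.2 * 12.9 = 879.8
uz = 879.8 * sqrt(0.057771^2 + 0.089147^2) = 93.459

93.459


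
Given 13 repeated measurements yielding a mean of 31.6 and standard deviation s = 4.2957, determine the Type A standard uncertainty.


The standard uncertainty for Type A evaluation is u = s / sqrt(n).
u = 4.2957 / sqrt(13)
u = 4.2957 / 3.6056
u = 1.1914

1.1914


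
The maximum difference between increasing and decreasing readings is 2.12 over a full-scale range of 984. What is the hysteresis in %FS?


Hysteresis = (max difference / full scale) * 100%.
H = (2.12 / 984) * 100
H = 0.215 %FS

0.215 %FS


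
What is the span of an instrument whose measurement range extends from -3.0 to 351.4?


Span = upper range - lower range.
Span = 351.4 - (-3.0)
Span = 354.4

354.4


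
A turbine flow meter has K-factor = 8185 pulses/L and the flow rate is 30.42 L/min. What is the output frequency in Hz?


Frequency = K * Q / 60 (converting L/min to L/s).
f = 8185 * 30.42 / 60
f = 248987.7 / 60
f = 4149.8 Hz

4149.8 Hz


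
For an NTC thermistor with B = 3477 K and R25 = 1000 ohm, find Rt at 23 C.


NTC thermistor equation: Rt = R25 * exp(B * (1/T - 1/T25)).
T in Kelvin: 296.15 K, T25 = 298.15 K
1/T - 1/T25 = 1/296.15 - 1/298.15 = 2.265e-05
B * (1/T - 1/T25) = 3477 * 2.265e-05 = 0.0788
Rt = 1000 * exp(0.0788) = 1081.9 ohm

1081.9 ohm


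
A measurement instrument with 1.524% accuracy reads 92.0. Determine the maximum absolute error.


Absolute error = (accuracy% / 100) * reading.
Error = (1.524 / 100) * 92.0
Error = 0.01524 * 92.0
Error = 1.4021

1.4021


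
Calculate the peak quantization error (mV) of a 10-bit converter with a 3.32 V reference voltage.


The maximum quantization error is +/- LSB/2.
LSB = Vref / 2^n = 3.32 / 1024 = 0.00324219 V
Max error = LSB / 2 = 0.00324219 / 2 = 0.00162109 V
Max error = 1.6211 mV

1.6211 mV


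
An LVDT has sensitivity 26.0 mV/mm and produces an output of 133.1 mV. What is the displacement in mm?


Displacement = Vout / sensitivity.
d = 133.1 / 26.0
d = 5.119 mm

5.119 mm


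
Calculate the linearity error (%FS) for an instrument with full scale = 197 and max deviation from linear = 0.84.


Linearity error = (max deviation / full scale) * 100%.
Linearity = (0.84 / 197) * 100
Linearity = 0.426 %FS

0.426 %FS


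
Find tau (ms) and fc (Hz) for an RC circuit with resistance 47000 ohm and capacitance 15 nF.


Time constant: tau = R * C.
tau = 47000 * 1.50e-08 = 0.000705 s
tau = 0.705 ms
Cutoff frequency: fc = 1 / (2*pi*R*C).
fc = 1 / (2*pi*0.000705) = 225.75 Hz

tau = 0.705 ms, fc = 225.75 Hz


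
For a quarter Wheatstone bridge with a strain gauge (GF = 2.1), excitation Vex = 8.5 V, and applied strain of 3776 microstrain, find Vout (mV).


Quarter bridge output: Vout = (GF * epsilon * Vex) / 4.
Vout = (2.1 * 3776e-6 * 8.5) / 4
Vout = 0.0674016 / 4 V
Vout = 0.0168504 V = 16.8504 mV

16.8504 mV


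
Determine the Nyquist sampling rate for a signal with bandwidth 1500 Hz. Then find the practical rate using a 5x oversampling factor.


By Nyquist theorem, fs_min = 2 * fmax.
fs_min = 2 * 1500 = 3000 Hz
Practical rate = 5 * fs_min = 5 * 3000 = 15000 Hz

fs_min = 3000 Hz, fs_practical = 15000 Hz


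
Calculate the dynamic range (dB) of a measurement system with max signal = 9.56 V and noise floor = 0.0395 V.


Dynamic range = 20 * log10(Vmax / Vnoise).
DR = 20 * log10(9.56 / 0.0395)
DR = 20 * log10(242.03)
DR = 47.68 dB

47.68 dB


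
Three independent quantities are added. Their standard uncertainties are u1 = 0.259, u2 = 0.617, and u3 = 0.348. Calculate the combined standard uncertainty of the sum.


For a sum of independent quantities, uc = sqrt(u1^2 + u2^2 + u3^2).
uc = sqrt(0.259^2 + 0.617^2 + 0.348^2)
uc = sqrt(0.067081 + 0.380689 + 0.121104)
uc = 0.7542

0.7542


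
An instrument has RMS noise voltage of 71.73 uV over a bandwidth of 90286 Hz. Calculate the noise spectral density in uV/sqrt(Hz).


Noise spectral density = Vrms / sqrt(BW).
NSD = 71.73 / sqrt(90286)
NSD = 71.73 / 300.4763
NSD = 0.2387 uV/sqrt(Hz)

0.2387 uV/sqrt(Hz)


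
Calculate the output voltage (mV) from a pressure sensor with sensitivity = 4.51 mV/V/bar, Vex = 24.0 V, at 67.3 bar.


Output = sensitivity * Vex * P.
Vout = 4.51 * 24.0 * 67.3
Vout = 108.24 * 67.3
Vout = 7284.55 mV

7284.55 mV


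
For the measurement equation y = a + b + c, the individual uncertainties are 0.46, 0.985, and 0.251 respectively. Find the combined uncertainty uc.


For a sum of independent quantities, uc = sqrt(u1^2 + u2^2 + u3^2).
uc = sqrt(0.46^2 + 0.985^2 + 0.251^2)
uc = sqrt(0.2116 + 0.970225 + 0.063001)
uc = 1.1157

1.1157


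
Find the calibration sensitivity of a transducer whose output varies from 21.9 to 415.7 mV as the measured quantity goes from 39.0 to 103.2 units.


Sensitivity = (y2 - y1) / (x2 - x1).
S = (415.7 - 21.9) / (103.2 - 39.0)
S = 393.8 / 64.2
S = 6.134 mV/unit

6.134 mV/unit


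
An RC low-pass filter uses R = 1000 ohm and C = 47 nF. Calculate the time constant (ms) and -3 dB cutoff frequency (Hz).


Time constant: tau = R * C.
tau = 1000 * 4.70e-08 = 4.7e-05 s
tau = 0.047 ms
Cutoff frequency: fc = 1 / (2*pi*R*C).
fc = 1 / (2*pi*4.7e-05) = 3386.28 Hz

tau = 0.047 ms, fc = 3386.28 Hz


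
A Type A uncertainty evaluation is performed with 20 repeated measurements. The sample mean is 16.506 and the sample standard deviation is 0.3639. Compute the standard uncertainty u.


The standard uncertainty for Type A evaluation is u = s / sqrt(n).
u = 0.3639 / sqrt(20)
u = 0.3639 / 4.4721
u = 0.0814

0.0814


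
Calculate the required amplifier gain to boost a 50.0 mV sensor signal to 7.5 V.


Gain = Vout / Vin (converting to same units).
G = 7.5 V / 50.0 mV
G = 7500.0 mV / 50.0 mV
G = 150.0

150.0


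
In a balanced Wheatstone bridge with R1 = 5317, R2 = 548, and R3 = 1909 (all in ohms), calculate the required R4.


At balance: R1*R4 = R2*R3, so R4 = R2*R3/R1.
R4 = 548 * 1909 / 5317
R4 = 1046132 / 5317
R4 = 196.75 ohm

196.75 ohm


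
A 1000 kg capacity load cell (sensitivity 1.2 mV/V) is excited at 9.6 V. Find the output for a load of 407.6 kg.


Vout = rated_output * Vex * (load / capacity).
Vout = 1.2 * 9.6 * (407.6 / 1000)
Vout = 1.2 * 9.6 * 0.4076
Vout = 4.696 mV

4.696 mV


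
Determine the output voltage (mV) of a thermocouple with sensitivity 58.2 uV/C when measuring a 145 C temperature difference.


The thermocouple output V = sensitivity * dT.
V = 58.2 uV/C * 145 C
V = 8439.0 uV
V = 8.439 mV

8.439 mV


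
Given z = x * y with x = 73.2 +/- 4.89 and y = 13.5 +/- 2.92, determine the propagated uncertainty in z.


For a product z = x*y, the relative uncertainty is:
uz/z = sqrt((ux/x)^2 + (uy/y)^2)
Relative uncertainties: ux/x = 4.89/73.2 = 0.066803
uy/y = 2.92/13.5 = 0.216296
z = 73.2 * 13.5 = 988.2
uz = 988.2 * sqrt(0.066803^2 + 0.216296^2) = 223.706

223.706


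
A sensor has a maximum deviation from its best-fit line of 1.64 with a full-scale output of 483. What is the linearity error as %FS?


Linearity error = (max deviation / full scale) * 100%.
Linearity = (1.64 / 483) * 100
Linearity = 0.34 %FS

0.34 %FS


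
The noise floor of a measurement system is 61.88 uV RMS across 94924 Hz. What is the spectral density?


Noise spectral density = Vrms / sqrt(BW).
NSD = 61.88 / sqrt(94924)
NSD = 61.88 / 308.0974
NSD = 0.2008 uV/sqrt(Hz)

0.2008 uV/sqrt(Hz)


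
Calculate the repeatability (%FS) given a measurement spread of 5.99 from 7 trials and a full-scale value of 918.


Repeatability = (spread / full scale) * 100%.
R = (5.99 / 918) * 100
R = 0.653 %FS

0.653 %FS


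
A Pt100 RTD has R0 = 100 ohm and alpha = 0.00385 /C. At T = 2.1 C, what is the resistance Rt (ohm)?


The RTD equation: Rt = R0 * (1 + alpha * T).
Rt = 100 * (1 + 0.00385 * 2.1)
Rt = 100 * (1 + 0.008085)
Rt = 100 * 1.008085
Rt = 100.808 ohm

100.808 ohm


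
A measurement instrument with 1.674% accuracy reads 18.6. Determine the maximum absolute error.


Absolute error = (accuracy% / 100) * reading.
Error = (1.674 / 100) * 18.6
Error = 0.01674 * 18.6
Error = 0.3114

0.3114


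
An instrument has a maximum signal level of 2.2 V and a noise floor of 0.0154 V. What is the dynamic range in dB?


Dynamic range = 20 * log10(Vmax / Vnoise).
DR = 20 * log10(2.2 / 0.0154)
DR = 20 * log10(142.86)
DR = 43.1 dB

43.1 dB


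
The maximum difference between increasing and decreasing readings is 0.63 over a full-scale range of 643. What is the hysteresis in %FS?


Hysteresis = (max difference / full scale) * 100%.
H = (0.63 / 643) * 100
H = 0.098 %FS

0.098 %FS


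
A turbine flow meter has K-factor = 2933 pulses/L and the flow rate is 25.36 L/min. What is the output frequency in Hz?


Frequency = K * Q / 60 (converting L/min to L/s).
f = 2933 * 25.36 / 60
f = 74380.88 / 60
f = 1239.68 Hz

1239.68 Hz


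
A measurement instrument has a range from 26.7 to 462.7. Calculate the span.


Span = upper range - lower range.
Span = 462.7 - (26.7)
Span = 436.0

436.0


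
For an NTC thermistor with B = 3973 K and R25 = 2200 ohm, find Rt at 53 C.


NTC thermistor equation: Rt = R25 * exp(B * (1/T - 1/T25)).
T in Kelvin: 326.15 K, T25 = 298.15 K
1/T - 1/T25 = 1/326.15 - 1/298.15 = -0.00028794
B * (1/T - 1/T25) = 3973 * -0.00028794 = -1.144
Rt = 2200 * exp(-1.144) = 700.8 ohm

700.8 ohm


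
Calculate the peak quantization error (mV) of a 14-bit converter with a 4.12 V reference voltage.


The maximum quantization error is +/- LSB/2.
LSB = Vref / 2^n = 4.12 / 16384 = 0.00025146 V
Max error = LSB / 2 = 0.00025146 / 2 = 0.00012573 V
Max error = 0.1257 mV

0.1257 mV


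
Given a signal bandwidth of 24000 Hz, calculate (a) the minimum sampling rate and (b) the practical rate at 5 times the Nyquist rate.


By Nyquist theorem, fs_min = 2 * fmax.
fs_min = 2 * 24000 = 48000 Hz
Practical rate = 5 * fs_min = 5 * 48000 = 240000 Hz

fs_min = 48000 Hz, fs_practical = 240000 Hz


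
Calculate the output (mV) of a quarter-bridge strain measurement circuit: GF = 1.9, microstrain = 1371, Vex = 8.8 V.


Quarter bridge output: Vout = (GF * epsilon * Vex) / 4.
Vout = (1.9 * 1371e-6 * 8.8) / 4
Vout = 0.02292312 / 4 V
Vout = 0.00573078 V = 5.7308 mV

5.7308 mV


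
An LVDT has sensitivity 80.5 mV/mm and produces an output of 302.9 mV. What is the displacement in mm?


Displacement = Vout / sensitivity.
d = 302.9 / 80.5
d = 3.763 mm

3.763 mm


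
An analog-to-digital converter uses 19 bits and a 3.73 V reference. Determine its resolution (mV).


The resolution (LSB) of an ADC is Vref / 2^n.
LSB = 3.73 / 2^19
LSB = 3.73 / 524288
LSB = 7.11e-06 V = 0.00711441 mV

0.00711441 mV


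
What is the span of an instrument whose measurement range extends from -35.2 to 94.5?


Span = upper range - lower range.
Span = 94.5 - (-35.2)
Span = 129.7

129.7


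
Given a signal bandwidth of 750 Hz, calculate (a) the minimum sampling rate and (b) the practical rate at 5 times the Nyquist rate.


By Nyquist theorem, fs_min = 2 * fmax.
fs_min = 2 * 750 = 1500 Hz
Practical rate = 5 * fs_min = 5 * 1500 = 7500 Hz

fs_min = 1500 Hz, fs_practical = 7500 Hz
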